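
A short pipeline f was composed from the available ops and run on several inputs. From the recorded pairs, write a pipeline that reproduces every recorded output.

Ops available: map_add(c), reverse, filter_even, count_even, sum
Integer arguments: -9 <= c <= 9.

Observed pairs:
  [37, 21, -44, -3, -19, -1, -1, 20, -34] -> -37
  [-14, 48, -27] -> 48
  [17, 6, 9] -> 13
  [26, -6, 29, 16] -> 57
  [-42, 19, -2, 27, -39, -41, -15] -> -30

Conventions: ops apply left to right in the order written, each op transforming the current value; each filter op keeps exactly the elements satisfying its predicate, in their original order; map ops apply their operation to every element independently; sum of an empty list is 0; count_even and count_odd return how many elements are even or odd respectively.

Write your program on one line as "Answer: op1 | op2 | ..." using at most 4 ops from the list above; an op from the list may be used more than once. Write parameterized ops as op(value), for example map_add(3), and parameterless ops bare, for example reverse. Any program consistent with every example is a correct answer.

filter_even | map_add(7) | reverse | sum

Check, running the answer program on each example:
  [37, 21, -44, -3, -19, -1, -1, 20, -34] -> [-44, 20, -34] -> [-37, 27, -27] -> [-27, 27, -37] -> -37
  [-14, 48, -27] -> [-14, 48] -> [-7, 55] -> [55, -7] -> 48
  [17, 6, 9] -> [6] -> [13] -> [13] -> 13
  [26, -6, 29, 16] -> [26, -6, 16] -> [33, 1, 23] -> [23, 1, 33] -> 57
  [-42, 19, -2, 27, -39, -41, -15] -> [-42, -2] -> [-35, 5] -> [5, -35] -> -30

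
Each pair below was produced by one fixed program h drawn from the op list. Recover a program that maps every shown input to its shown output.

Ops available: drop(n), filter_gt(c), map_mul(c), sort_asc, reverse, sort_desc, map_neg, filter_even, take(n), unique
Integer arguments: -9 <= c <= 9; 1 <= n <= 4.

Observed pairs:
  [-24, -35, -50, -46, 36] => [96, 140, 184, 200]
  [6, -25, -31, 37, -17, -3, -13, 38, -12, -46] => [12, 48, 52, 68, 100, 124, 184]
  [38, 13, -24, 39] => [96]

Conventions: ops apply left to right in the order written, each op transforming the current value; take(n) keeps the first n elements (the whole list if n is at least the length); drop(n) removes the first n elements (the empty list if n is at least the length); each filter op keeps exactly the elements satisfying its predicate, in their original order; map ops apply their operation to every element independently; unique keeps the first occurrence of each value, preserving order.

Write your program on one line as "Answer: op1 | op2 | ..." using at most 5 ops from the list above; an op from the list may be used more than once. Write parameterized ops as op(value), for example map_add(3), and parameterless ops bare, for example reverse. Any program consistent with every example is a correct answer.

map_neg | sort_asc | filter_gt(-6) | map_mul(4)

Check, running the answer program on each example:
  [-24, -35, -50, -46, 36] -> [24, 35, 50, 46, -36] -> [-36, 24, 35, 46, 50] -> [24, 35, 46, 50] -> [96, 140, 184, 200]
  [6, -25, -31, 37, -17, -3, -13, 38, -12, -46] -> [-6, 25, 31, -37, 17, 3, 13, -38, 12, 46] -> [-38, -37, -6, 3, 12, 13, 17, 25, 31, 46] -> [3, 12, 13, 17, 25, 31, 46] -> [12, 48, 52, 68, 100, 124, 184]
  [38, 13, -24, 39] -> [-38, -13, 24, -39] -> [-39, -38, -13, 24] -> [24] -> [96]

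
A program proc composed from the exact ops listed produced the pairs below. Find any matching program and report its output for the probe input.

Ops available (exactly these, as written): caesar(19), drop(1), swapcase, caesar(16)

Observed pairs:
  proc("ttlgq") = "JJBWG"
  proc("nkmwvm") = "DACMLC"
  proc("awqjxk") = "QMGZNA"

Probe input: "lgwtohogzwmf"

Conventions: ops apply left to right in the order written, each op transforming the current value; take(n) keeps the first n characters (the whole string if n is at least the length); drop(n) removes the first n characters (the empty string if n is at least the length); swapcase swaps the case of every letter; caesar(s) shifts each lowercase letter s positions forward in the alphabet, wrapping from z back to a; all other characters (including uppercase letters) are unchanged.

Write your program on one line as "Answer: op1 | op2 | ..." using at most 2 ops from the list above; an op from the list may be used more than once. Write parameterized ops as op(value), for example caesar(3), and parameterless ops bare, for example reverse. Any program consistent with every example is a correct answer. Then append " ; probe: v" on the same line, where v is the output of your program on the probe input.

caesar(16) | swapcase ; probe: "BWMJEXEWPMCV"

Check, running the answer program on each example:
  "ttlgq" -> "jjbwg" -> "JJBWG"
  "nkmwvm" -> "dacmlc" -> "DACMLC"
  "awqjxk" -> "qmgzna" -> "QMGZNA"
  probe: "lgwtohogzwmf" -> "bwmjexewpmcv" -> "BWMJEXEWPMCV"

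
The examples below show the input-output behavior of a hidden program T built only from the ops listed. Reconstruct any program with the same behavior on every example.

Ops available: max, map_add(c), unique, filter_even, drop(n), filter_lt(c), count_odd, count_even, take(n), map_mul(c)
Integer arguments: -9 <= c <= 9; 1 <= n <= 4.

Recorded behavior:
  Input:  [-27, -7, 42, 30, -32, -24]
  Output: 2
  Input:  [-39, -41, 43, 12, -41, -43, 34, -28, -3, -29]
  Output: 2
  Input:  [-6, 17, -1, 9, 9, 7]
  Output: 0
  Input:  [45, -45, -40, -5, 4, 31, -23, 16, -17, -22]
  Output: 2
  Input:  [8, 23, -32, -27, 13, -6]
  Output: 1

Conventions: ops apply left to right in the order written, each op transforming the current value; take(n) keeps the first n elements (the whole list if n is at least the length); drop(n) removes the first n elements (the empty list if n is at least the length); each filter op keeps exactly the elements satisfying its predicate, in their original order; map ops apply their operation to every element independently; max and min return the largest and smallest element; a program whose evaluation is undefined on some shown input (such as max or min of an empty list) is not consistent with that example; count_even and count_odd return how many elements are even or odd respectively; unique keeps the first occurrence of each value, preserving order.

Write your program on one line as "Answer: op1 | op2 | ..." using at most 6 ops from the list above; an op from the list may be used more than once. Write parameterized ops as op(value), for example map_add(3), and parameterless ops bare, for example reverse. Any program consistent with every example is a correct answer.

unique | map_mul(-5) | filter_even | filter_lt(-9) | count_even

Check, running the answer program on each example:
  [-27, -7, 42, 30, -32, -24] -> [-27, -7, 42, 30, -32, -24] -> [135, 35, -210, -150, 160, 120] -> [-210, -150, 160, 120] -> [-210, -150] -> 2
  [-39, -41, 43, 12, -41, -43, 34, -28, -3, -29] -> [-39, -41, 43, 12, -43, 34, -28, -3, -29] -> [195, 205, -215, -60, 215, -170, 140, 15, 145] -> [-60, -170, 140] -> [-60, -170] -> 2
  [-6, 17, -1, 9, 9, 7] -> [-6, 17, -1, 9, 7] -> [30, -85, 5, -45, -35] -> [30] -> [] -> 0
  [45, -45, -40, -5, 4, 31, -23, 16, -17, -22] -> [45, -45, -40, -5, 4, 31, -23, 16, -17, -22] -> [-225, 225, 200, 25, -20, -155, 115, -80, 85, 110] -> [200, -20, -80, 110] -> [-20, -80] -> 2
  [8, 23, -32, -27, 13, -6] -> [8, 23, -32, -27, 13, -6] -> [-40, -115, 160, 135, -65, 30] -> [-40, 160, 30] -> [-40] -> 1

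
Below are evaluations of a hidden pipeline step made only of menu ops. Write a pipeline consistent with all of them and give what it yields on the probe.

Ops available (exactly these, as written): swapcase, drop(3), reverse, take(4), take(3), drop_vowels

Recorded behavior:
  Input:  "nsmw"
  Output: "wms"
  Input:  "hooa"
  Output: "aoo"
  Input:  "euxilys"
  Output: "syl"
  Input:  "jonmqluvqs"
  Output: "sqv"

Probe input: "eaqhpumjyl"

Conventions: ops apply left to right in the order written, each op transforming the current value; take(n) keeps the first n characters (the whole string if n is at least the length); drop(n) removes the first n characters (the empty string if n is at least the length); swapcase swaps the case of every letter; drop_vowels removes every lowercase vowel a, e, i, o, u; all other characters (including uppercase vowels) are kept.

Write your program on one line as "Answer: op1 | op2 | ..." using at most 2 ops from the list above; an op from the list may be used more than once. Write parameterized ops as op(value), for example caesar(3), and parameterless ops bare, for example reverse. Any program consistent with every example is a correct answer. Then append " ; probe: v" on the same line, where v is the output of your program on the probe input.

reverse | take(3) ; probe: "lyj"

Check, running the answer program on each example:
  "nsmw" -> "wmsn" -> "wms"
  "hooa" -> "aooh" -> "aoo"
  "euxilys" -> "sylixue" -> "syl"
  "jonmqluvqs" -> "sqvulqmnoj" -> "sqv"
  probe: "eaqhpumjyl" -> "lyjmuphqae" -> "lyj"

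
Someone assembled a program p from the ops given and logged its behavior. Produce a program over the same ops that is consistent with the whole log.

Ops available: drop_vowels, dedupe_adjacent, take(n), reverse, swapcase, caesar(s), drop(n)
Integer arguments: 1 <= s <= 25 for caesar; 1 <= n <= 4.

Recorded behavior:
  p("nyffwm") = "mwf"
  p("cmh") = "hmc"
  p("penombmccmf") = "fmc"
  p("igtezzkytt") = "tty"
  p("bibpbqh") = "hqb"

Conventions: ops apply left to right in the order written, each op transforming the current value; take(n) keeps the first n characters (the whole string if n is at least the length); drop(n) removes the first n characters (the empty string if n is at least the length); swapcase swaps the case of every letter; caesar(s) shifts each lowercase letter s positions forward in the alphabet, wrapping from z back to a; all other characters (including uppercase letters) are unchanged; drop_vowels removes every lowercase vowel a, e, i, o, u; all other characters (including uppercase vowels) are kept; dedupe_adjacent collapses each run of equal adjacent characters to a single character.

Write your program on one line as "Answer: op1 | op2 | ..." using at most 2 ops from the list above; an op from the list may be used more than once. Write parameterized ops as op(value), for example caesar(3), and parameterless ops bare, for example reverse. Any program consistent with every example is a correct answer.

reverse | take(3)

Check, running the answer program on each example:
  "nyffwm" -> "mwffyn" -> "mwf"
  "cmh" -> "hmc" -> "hmc"
  "penombmccmf" -> "fmccmbmonep" -> "fmc"
  "igtezzkytt" -> "ttykzzetgi" -> "tty"
  "bibpbqh" -> "hqbpbib" -> "hqb"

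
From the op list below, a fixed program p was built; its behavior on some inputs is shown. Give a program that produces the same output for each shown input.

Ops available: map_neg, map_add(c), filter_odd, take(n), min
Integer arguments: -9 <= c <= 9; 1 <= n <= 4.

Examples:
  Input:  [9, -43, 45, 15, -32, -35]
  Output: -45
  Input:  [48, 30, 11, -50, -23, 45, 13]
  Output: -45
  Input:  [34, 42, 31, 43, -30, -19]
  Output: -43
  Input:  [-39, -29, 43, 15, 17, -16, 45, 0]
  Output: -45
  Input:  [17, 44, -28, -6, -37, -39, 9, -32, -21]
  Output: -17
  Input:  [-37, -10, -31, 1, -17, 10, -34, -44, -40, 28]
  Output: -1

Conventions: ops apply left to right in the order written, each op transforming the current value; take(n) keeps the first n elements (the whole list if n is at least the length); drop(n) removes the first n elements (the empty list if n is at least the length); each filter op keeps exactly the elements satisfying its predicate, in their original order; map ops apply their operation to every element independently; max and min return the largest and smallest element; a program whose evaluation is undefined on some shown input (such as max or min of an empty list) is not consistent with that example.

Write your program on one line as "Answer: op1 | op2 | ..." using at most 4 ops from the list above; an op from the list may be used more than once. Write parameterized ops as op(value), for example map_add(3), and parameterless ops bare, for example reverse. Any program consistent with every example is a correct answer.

map_neg | filter_odd | min

Check, running the answer program on each example:
  [9, -43, 45, 15, -32, -35] -> [-9, 43, -45, -15, 32, 35] -> [-9, 43, -45, -15, 35] -> -45
  [48, 30, 11, -50, -23, 45, 13] -> [-48, -30, -11, 50, 23, -45, -13] -> [-11, 23, -45, -13] -> -45
  [34, 42, 31, 43, -30, -19] -> [-34, -42, -31, -43, 30, 19] -> [-31, -43, 19] -> -43
  [-39, -29, 43, 15, 17, -16, 45, 0] -> [39, 29, -43, -15, -17, 16, -45, 0] -> [39, 29, -43, -15, -17, -45] -> -45
  [17, 44, -28, -6, -37, -39, 9, -32, -21] -> [-17, -44, 28, 6, 37, 39, -9, 32, 21] -> [-17, 37, 39, -9, 21] -> -17
  [-37, -10, -31, 1, -17, 10, -34, -44, -40, 28] -> [37, 10, 31, -1, 17, -10, 34, 44, 40, -28] -> [37, 31, -1, 17] -> -1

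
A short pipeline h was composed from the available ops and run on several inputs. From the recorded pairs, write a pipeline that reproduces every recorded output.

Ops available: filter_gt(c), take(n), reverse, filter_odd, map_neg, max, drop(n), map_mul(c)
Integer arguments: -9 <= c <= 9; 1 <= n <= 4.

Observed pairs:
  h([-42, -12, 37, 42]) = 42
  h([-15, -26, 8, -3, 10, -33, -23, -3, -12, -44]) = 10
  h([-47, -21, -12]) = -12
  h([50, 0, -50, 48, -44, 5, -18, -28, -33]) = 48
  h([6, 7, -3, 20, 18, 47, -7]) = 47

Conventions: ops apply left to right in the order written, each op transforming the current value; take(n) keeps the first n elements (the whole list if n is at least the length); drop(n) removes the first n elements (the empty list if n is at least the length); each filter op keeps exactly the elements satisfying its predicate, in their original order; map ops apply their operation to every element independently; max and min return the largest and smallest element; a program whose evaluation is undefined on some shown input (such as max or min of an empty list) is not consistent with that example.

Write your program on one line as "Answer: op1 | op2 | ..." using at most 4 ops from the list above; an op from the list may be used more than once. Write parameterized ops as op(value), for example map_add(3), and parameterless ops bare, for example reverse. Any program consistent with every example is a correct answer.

drop(1) | drop(1) | max

Check, running the answer program on each example:
  [-42, -12, 37, 42] -> [-12, 37, 42] -> [37, 42] -> 42
  [-15, -26, 8, -3, 10, -33, -23, -3, -12, -44] -> [-26, 8, -3, 10, -33, -23, -3, -12, -44] -> [8, -3, 10, -33, -23, -3, -12, -44] -> 10
  [-47, -21, -12] -> [-21, -12] -> [-12] -> -12
  [50, 0, -50, 48, -44, 5, -18, -28, -33] -> [0, -50, 48, -44, 5, -18, -28, -33] -> [-50, 48, -44, 5, -18, -28, -33] -> 48
  [6, 7, -3, 20, 18, 47, -7] -> [7, -3, 20, 18, 47, -7] -> [-3, 20, 18, 47, -7] -> 47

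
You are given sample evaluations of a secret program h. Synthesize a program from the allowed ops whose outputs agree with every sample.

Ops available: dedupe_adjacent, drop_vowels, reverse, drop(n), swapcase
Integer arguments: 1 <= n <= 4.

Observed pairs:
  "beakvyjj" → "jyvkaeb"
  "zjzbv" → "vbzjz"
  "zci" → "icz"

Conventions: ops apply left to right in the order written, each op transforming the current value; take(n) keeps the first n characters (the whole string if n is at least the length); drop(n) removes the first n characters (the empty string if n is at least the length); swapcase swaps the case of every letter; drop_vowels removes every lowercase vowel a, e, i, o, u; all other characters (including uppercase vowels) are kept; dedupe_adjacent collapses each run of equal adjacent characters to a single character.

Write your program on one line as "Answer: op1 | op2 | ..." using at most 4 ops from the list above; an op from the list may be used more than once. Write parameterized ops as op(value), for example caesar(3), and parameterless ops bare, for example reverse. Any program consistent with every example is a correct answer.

reverse | swapcase | dedupe_adjacent | swapcase

Check, running the answer program on each example:
  "beakvyjj" -> "jjyvkaeb" -> "JJYVKAEB" -> "JYVKAEB" -> "jyvkaeb"
  "zjzbv" -> "vbzjz" -> "VBZJZ" -> "VBZJZ" -> "vbzjz"
  "zci" -> "icz" -> "ICZ" -> "ICZ" -> "icz"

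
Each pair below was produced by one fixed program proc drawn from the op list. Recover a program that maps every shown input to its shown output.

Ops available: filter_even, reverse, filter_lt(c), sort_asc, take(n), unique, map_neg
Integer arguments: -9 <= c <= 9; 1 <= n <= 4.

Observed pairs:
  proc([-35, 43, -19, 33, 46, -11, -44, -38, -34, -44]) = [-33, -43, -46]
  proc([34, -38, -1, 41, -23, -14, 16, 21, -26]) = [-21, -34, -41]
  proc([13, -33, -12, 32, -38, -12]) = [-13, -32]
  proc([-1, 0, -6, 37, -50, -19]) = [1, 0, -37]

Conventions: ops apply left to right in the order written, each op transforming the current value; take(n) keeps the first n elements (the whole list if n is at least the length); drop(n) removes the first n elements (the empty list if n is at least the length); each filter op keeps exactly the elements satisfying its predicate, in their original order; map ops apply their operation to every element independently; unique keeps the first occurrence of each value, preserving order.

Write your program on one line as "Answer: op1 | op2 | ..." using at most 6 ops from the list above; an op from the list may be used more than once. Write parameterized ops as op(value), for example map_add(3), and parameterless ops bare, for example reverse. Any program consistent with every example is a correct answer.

map_neg | sort_asc | filter_lt(4) | take(3) | reverse

Check, running the answer program on each example:
  [-35, 43, -19, 33, 46, -11, -44, -38, -34, -44] -> [35, -43, 19, -33, -46, 11, 44, 38, 34, 44] -> [-46, -43, -33, 11, 19, 34, 35, 38, 44, 44] -> [-46, -43, -33] -> [-46, -43, -33] -> [-33, -43, -46]
  [34, -38, -1, 41, -23, -14, 16, 21, -26] -> [-34, 38, 1, -41, 23, 14, -16, -21, 26] -> [-41, -34, -21, -16, 1, 14, 23, 26, 38] -> [-41, -34, -21, -16, 1] -> [-41, -34, -21] -> [-21, -34, -41]
  [13, -33, -12, 32, -38, -12] -> [-13, 33, 12, -32, 38, 12] -> [-32, -13, 12, 12, 33, 38] -> [-32, -13] -> [-32, -13] -> [-13, -32]
  [-1, 0, -6, 37, -50, -19] -> [1, 0, 6, -37, 50, 19] -> [-37, 0, 1, 6, 19, 50] -> [-37, 0, 1] -> [-37, 0, 1] -> [1, 0, -37]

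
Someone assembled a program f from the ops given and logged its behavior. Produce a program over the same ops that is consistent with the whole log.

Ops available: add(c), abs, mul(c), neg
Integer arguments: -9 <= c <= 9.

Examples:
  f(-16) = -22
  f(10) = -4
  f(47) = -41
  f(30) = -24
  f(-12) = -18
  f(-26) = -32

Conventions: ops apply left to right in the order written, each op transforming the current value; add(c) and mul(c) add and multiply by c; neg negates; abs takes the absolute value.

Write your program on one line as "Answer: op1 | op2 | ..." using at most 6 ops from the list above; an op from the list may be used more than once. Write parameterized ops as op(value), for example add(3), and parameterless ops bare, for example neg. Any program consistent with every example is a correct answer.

add(8) | add(-5) | add(-9) | abs | neg

Check, running the answer program on each example:
  -16 -> -8 -> -13 -> -22 -> 22 -> -22
  10 -> 18 -> 13 -> 4 -> 4 -> -4
  47 -> 55 -> 50 -> 41 -> 41 -> -41
  30 -> 38 -> 33 -> 24 -> 24 -> -24
  -12 -> -4 -> -9 -> -18 -> 18 -> -18
  -26 -> -18 -> -23 -> -32 -> 32 -> -32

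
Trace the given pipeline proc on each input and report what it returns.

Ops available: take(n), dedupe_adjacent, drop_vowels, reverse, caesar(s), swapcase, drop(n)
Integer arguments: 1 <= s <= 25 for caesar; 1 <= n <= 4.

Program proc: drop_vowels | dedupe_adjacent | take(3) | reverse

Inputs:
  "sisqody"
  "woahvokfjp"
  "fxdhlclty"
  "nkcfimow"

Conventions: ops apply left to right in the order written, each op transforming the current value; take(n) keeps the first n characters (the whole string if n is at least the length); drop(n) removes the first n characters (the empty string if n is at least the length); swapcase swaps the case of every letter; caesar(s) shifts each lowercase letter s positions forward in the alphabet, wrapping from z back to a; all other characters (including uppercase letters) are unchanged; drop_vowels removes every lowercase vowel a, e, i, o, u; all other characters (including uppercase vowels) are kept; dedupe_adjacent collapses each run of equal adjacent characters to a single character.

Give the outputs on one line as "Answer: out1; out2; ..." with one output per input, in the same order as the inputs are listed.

Execution, op by op:
  "sisqody" -> "ssqdy" -> "sqdy" -> "sqd" -> "dqs"
  "woahvokfjp" -> "whvkfjp" -> "whvkfjp" -> "whv" -> "vhw"
  "fxdhlclty" -> "fxdhlclty" -> "fxdhlclty" -> "fxd" -> "dxf"
  "nkcfimow" -> "nkcfmw" -> "nkcfmw" -> "nkc" -> "ckn"

"dqs"; "vhw"; "dxf"; "ckn"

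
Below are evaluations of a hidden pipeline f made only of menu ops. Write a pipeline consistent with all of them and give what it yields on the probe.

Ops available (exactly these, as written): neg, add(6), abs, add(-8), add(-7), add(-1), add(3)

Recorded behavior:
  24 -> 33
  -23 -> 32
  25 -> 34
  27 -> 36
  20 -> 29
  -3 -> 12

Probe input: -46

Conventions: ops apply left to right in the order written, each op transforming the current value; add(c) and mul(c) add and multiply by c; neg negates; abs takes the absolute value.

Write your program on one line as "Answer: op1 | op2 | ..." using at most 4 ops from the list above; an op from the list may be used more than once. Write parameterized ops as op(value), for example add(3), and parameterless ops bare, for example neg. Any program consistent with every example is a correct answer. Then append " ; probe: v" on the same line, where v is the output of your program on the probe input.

abs | add(3) | add(6) ; probe: 55

Check, running the answer program on each example:
  24 -> 24 -> 27 -> 33
  -23 -> 23 -> 26 -> 32
  25 -> 25 -> 28 -> 34
  27 -> 27 -> 30 -> 36
  20 -> 20 -> 23 -> 29
  -3 -> 3 -> 6 -> 12
  probe: -46 -> 46 -> 49 -> 55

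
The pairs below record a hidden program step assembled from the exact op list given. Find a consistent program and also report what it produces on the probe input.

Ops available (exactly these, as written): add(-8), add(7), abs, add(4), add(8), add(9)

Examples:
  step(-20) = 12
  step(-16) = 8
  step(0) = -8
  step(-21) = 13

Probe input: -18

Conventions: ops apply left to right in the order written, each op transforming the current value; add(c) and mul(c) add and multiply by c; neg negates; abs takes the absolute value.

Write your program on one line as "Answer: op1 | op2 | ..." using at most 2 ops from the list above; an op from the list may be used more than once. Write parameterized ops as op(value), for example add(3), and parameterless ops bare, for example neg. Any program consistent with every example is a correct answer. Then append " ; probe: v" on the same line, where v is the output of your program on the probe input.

abs | add(-8) ; probe: 10

Check, running the answer program on each example:
  -20 -> 20 -> 12
  -16 -> 16 -> 8
  0 -> 0 -> -8
  -21 -> 21 -> 13
  probe: -18 -> 18 -> 10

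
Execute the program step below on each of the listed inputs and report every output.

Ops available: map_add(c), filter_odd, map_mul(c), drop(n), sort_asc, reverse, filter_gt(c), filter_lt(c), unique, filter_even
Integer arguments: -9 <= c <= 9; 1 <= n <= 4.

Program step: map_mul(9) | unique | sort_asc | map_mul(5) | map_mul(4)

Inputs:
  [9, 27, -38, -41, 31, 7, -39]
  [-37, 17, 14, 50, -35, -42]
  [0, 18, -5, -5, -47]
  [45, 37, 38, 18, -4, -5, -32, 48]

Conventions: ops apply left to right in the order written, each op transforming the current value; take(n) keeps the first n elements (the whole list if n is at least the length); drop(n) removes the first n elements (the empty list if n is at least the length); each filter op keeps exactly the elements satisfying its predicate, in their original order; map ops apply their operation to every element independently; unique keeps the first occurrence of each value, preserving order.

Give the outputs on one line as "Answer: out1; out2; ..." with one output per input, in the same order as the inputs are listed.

[-7380, -7020, -6840, 1260, 1620, 4860, 5580]; [-7560, -6660, -6300, 2520, 3060, 9000]; [-8460, -900, 0, 3240]; [-5760, -900, -720, 3240, 6660, 6840, 8100, 8640]

Execution, op by op:
  [9, 27, -38, -41, 31, 7, -39] -> [81, 243, -342, -369, 279, 63, -351] -> [81, 243, -342, -369, 279, 63, -351] -> [-369, -351, -342, 63, 81, 243, 279] -> [-1845, -1755, -1710, 315, 405, 1215, 1395] -> [-7380, -7020, -6840, 1260, 1620, 4860, 5580]
  [-37, 17, 14, 50, -35, -42] -> [-333, 153, 126, 450, -315, -378] -> [-333, 153, 126, 450, -315, -378] -> [-378, -333, -315, 126, 153, 450] -> [-1890, -1665, -1575, 630, 765, 2250] -> [-7560, -6660, -6300, 2520, 3060, 9000]
  [0, 18, -5, -5, -47] -> [0, 162, -45, -45, -423] -> [0, 162, -45, -423] -> [-423, -45, 0, 162] -> [-2115, -225, 0, 810] -> [-8460, -900, 0, 3240]
  [45, 37, 38, 18, -4, -5, -32, 48] -> [405, 333, 342, 162, -36, -45, -288, 432] -> [405, 333, 342, 162, -36, -45, -288, 432] -> [-288, -45, -36, 162, 333, 342, 405, 432] -> [-1440, -225, -180, 810, 1665, 1710, 2025, 2160] -> [-5760, -900, -720, 3240, 6660, 6840, 8100, 8640]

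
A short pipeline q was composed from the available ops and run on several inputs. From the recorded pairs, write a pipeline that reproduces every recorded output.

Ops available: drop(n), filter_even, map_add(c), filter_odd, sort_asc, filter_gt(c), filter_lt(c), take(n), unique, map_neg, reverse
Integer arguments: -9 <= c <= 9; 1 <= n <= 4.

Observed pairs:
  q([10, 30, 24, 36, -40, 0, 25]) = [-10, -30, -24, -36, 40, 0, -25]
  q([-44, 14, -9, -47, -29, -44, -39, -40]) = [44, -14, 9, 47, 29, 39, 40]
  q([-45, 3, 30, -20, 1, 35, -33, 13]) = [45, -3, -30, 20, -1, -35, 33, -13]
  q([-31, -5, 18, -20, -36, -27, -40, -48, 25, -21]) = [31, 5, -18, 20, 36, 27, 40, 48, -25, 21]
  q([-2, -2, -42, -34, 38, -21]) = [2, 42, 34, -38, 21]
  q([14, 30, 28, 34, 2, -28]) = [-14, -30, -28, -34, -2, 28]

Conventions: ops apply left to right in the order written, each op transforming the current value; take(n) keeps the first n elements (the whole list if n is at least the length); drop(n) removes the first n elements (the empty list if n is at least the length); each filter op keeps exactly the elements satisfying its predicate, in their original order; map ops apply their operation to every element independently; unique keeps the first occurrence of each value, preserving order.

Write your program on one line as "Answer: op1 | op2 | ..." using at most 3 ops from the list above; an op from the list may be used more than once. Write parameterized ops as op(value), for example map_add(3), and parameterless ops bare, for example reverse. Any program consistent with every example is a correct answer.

unique | map_neg

Check, running the answer program on each example:
  [10, 30, 24, 36, -40, 0, 25] -> [10, 30, 24, 36, -40, 0, 25] -> [-10, -30, -24, -36, 40, 0, -25]
  [-44, 14, -9, -47, -29, -44, -39, -40] -> [-44, 14, -9, -47, -29, -39, -40] -> [44, -14, 9, 47, 29, 39, 40]
  [-45, 3, 30, -20, 1, 35, -33, 13] -> [-45, 3, 30, -20, 1, 35, -33, 13] -> [45, -3, -30, 20, -1, -35, 33, -13]
  [-31, -5, 18, -20, -36, -27, -40, -48, 25, -21] -> [-31, -5, 18, -20, -36, -27, -40, -48, 25, -21] -> [31, 5, -18, 20, 36, 27, 40, 48, -25, 21]
  [-2, -2, -42, -34, 38, -21] -> [-2, -42, -34, 38, -21] -> [2, 42, 34, -38, 21]
  [14, 30, 28, 34, 2, -28] -> [14, 30, 28, 34, 2, -28] -> [-14, -30, -28, -34, -2, 28]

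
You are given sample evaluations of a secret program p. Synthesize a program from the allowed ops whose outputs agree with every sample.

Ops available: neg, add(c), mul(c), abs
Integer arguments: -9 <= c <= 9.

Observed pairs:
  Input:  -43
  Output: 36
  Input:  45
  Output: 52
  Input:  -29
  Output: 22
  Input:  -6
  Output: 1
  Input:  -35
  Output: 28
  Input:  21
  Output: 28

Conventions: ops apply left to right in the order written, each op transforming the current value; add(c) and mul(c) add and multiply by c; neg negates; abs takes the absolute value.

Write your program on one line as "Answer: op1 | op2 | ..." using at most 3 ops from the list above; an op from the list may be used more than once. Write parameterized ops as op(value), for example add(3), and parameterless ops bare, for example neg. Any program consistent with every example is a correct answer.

add(7) | abs

Check, running the answer program on each example:
  -43 -> -36 -> 36
  45 -> 52 -> 52
  -29 -> -22 -> 22
  -6 -> 1 -> 1
  -35 -> -28 -> 28
  21 -> 28 -> 28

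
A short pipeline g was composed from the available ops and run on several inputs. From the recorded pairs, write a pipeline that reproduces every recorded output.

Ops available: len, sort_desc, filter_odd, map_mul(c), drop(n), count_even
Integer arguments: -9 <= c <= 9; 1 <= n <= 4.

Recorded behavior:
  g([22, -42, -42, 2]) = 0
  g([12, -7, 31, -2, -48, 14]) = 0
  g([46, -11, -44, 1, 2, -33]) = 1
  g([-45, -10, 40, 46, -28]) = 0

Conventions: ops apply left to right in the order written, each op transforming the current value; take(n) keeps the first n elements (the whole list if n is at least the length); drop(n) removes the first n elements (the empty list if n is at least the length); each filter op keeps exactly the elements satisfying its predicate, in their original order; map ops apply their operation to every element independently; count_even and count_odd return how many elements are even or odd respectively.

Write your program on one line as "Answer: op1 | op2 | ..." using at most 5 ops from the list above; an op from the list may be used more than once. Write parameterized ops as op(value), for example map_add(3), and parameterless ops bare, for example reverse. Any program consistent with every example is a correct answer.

drop(4) | sort_desc | filter_odd | len

Check, running the answer program on each example:
  [22, -42, -42, 2] -> [] -> [] -> [] -> 0
  [12, -7, 31, -2, -48, 14] -> [-48, 14] -> [14, -48] -> [] -> 0
  [46, -11, -44, 1, 2, -33] -> [2, -33] -> [2, -33] -> [-33] -> 1
  [-45, -10, 40, 46, -28] -> [-28] -> [-28] -> [] -> 0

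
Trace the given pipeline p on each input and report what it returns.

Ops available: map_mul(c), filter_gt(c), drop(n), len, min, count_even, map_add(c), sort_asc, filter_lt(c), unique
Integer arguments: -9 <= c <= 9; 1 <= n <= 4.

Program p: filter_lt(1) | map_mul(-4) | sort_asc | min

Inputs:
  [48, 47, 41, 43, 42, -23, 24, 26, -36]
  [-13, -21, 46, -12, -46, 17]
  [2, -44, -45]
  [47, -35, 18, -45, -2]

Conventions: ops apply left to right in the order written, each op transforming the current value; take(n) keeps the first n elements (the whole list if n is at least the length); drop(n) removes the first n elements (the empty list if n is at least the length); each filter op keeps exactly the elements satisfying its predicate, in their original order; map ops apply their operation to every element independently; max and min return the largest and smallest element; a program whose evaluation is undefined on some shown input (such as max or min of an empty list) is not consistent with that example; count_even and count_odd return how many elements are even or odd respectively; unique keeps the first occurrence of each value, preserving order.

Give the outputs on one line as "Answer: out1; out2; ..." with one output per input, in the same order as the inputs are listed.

Execution, op by op:
  [48, 47, 41, 43, 42, -23, 24, 26, -36] -> [-23, -36] -> [92, 144] -> [92, 144] -> 92
  [-13, -21, 46, -12, -46, 17] -> [-13, -21, -12, -46] -> [52, 84, 48, 184] -> [48, 52, 84, 184] -> 48
  [2, -44, -45] -> [-44, -45] -> [176, 180] -> [176, 180] -> 176
  [47, -35, 18, -45, -2] -> [-35, -45, -2] -> [140, 180, 8] -> [8, 140, 180] -> 8

92; 48; 176; 8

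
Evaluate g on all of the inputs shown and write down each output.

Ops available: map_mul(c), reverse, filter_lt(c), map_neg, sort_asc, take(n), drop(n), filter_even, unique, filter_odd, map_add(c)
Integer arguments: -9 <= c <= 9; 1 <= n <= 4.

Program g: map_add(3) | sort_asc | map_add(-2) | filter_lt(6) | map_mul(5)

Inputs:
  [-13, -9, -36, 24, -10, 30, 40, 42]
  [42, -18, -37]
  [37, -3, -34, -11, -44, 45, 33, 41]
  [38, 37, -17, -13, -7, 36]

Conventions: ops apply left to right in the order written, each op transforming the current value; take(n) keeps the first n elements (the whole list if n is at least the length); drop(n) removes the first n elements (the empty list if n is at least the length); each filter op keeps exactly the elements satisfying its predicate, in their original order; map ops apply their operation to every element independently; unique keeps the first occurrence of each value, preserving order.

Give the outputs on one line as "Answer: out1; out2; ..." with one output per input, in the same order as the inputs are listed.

Execution, op by op:
  [-13, -9, -36, 24, -10, 30, 40, 42] -> [-10, -6, -33, 27, -7, 33, 43, 45] -> [-33, -10, -7, -6, 27, 33, 43, 45] -> [-35, -12, -9, -8, 25, 31, 41, 43] -> [-35, -12, -9, -8] -> [-175, -60, -45, -40]
  [42, -18, -37] -> [45, -15, -34] -> [-34, -15, 45] -> [-36, -17, 43] -> [-36, -17] -> [-180, -85]
  [37, -3, -34, -11, -44, 45, 33, 41] -> [40, 0, -31, -8, -41, 48, 36, 44] -> [-41, -31, -8, 0, 36, 40, 44, 48] -> [-43, -33, -10, -2, 34, 38, 42, 46] -> [-43, -33, -10, -2] -> [-215, -165, -50, -10]
  [38, 37, -17, -13, -7, 36] -> [41, 40, -14, -10, -4, 39] -> [-14, -10, -4, 39, 40, 41] -> [-16, -12, -6, 37, 38, 39] -> [-16, -12, -6] -> [-80, -60, -30]

[-175, -60, -45, -40]; [-180, -85]; [-215, -165, -50, -10]; [-80, -60, -30]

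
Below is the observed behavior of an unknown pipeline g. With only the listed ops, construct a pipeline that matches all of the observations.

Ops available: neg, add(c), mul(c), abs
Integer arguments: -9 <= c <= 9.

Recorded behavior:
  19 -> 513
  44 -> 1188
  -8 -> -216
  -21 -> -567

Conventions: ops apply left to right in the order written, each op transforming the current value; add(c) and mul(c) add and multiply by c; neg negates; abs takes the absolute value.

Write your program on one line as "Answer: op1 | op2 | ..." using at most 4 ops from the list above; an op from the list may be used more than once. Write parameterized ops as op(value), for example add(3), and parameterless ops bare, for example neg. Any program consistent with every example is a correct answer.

neg | mul(-3) | mul(9)

Check, running the answer program on each example:
  19 -> -19 -> 57 -> 513
  44 -> -44 -> 132 -> 1188
  -8 -> 8 -> -24 -> -216
  -21 -> 21 -> -63 -> -567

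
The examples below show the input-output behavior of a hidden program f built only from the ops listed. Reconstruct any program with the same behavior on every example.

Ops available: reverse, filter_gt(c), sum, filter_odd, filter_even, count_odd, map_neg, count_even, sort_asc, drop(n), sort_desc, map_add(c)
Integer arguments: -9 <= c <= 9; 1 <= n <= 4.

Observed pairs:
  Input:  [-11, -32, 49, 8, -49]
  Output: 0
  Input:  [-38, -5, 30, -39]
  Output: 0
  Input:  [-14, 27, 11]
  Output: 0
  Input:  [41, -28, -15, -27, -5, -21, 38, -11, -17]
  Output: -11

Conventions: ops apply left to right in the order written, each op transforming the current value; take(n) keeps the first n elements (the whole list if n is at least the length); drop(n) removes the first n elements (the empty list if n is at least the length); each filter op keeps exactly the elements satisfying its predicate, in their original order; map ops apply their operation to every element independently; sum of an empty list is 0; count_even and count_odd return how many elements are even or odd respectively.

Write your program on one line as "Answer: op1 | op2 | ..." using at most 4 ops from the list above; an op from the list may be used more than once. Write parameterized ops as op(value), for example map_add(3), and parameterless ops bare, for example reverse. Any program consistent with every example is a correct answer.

drop(4) | drop(1) | sum

Check, running the answer program on each example:
  [-11, -32, 49, 8, -49] -> [-49] -> [] -> 0
  [-38, -5, 30, -39] -> [] -> [] -> 0
  [-14, 27, 11] -> [] -> [] -> 0
  [41, -28, -15, -27, -5, -21, 38, -11, -17] -> [-5, -21, 38, -11, -17] -> [-21, 38, -11, -17] -> -11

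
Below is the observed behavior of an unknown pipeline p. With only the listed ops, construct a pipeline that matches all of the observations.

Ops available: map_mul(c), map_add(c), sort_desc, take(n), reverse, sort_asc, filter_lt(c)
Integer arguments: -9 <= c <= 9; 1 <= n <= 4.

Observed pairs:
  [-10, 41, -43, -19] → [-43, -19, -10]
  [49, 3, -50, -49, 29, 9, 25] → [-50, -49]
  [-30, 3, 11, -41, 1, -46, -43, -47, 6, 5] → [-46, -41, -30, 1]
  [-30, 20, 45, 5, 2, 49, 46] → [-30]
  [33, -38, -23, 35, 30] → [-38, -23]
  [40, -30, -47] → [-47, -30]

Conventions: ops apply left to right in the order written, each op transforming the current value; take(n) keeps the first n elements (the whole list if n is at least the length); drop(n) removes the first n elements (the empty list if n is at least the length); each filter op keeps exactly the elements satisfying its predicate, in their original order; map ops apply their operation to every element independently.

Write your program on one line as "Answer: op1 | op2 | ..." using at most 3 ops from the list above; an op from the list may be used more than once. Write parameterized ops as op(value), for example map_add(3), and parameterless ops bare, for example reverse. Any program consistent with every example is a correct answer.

filter_lt(2) | take(4) | sort_asc

Check, running the answer program on each example:
  [-10, 41, -43, -19] -> [-10, -43, -19] -> [-10, -43, -19] -> [-43, -19, -10]
  [49, 3, -50, -49, 29, 9, 25] -> [-50, -49] -> [-50, -49] -> [-50, -49]
  [-30, 3, 11, -41, 1, -46, -43, -47, 6, 5] -> [-30, -41, 1, -46, -43, -47] -> [-30, -41, 1, -46] -> [-46, -41, -30, 1]
  [-30, 20, 45, 5, 2, 49, 46] -> [-30] -> [-30] -> [-30]
  [33, -38, -23, 35, 30] -> [-38, -23] -> [-38, -23] -> [-38, -23]
  [40, -30, -47] -> [-30, -47] -> [-30, -47] -> [-47, -30]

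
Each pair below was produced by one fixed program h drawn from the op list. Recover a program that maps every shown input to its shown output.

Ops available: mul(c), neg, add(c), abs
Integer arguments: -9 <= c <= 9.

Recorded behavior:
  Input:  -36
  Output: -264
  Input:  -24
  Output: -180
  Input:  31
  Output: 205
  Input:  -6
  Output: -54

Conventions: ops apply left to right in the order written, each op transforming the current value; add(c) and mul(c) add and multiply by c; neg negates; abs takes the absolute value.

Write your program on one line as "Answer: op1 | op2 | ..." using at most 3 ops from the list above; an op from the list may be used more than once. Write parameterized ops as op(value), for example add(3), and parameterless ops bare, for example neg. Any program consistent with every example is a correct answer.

mul(7) | add(-7) | add(-5)

Check, running the answer program on each example:
  -36 -> -252 -> -259 -> -264
  -24 -> -168 -> -175 -> -180
  31 -> 217 -> 210 -> 205
  -6 -> -42 -> -49 -> -54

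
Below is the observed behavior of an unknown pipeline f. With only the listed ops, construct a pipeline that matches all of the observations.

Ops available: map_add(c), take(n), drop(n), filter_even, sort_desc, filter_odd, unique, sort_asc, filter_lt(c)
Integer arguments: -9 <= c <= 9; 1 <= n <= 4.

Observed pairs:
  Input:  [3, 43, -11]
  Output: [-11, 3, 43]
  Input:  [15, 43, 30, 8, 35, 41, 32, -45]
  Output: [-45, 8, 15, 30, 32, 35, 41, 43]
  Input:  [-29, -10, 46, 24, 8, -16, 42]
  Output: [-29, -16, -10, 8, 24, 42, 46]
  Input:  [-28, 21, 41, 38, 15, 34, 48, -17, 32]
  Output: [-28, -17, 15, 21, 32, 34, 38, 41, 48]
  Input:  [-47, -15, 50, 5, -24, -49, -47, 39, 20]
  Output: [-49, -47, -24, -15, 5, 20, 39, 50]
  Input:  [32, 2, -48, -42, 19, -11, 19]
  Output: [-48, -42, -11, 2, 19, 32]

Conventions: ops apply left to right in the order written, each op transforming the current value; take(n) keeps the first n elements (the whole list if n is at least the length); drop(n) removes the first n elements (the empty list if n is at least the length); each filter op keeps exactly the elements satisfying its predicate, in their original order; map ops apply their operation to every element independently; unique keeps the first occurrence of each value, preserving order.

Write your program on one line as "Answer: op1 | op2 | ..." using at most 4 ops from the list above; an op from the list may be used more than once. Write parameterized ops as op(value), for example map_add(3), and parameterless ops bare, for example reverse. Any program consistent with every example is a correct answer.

unique | sort_desc | sort_asc

Check, running the answer program on each example:
  [3, 43, -11] -> [3, 43, -11] -> [43, 3, -11] -> [-11, 3, 43]
  [15, 43, 30, 8, 35, 41, 32, -45] -> [15, 43, 30, 8, 35, 41, 32, -45] -> [43, 41, 35, 32, 30, 15, 8, -45] -> [-45, 8, 15, 30, 32, 35, 41, 43]
  [-29, -10, 46, 24, 8, -16, 42] -> [-29, -10, 46, 24, 8, -16, 42] -> [46, 42, 24, 8, -10, -16, -29] -> [-29, -16, -10, 8, 24, 42, 46]
  [-28, 21, 41, 38, 15, 34, 48, -17, 32] -> [-28, 21, 41, 38, 15, 34, 48, -17, 32] -> [48, 41, 38, 34, 32, 21, 15, -17, -28] -> [-28, -17, 15, 21, 32, 34, 38, 41, 48]
  [-47, -15, 50, 5, -24, -49, -47, 39, 20] -> [-47, -15, 50, 5, -24, -49, 39, 20] -> [50, 39, 20, 5, -15, -24, -47, -49] -> [-49, -47, -24, -15, 5, 20, 39, 50]
  [32, 2, -48, -42, 19, -11, 19] -> [32, 2, -48, -42, 19, -11] -> [32, 19, 2, -11, -42, -48] -> [-48, -42, -11, 2, 19, 32]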